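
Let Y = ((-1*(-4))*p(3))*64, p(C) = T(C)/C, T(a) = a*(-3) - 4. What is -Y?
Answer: 3328/3 ≈ 1109.3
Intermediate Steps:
T(a) = -4 - 3*a (T(a) = -3*a - 4 = -4 - 3*a)
p(C) = (-4 - 3*C)/C
Y = -3328/3 (Y = ((-1*(-4))*(-3 - 4/3))*64 = (4*(-3 - 4*1/3))*64 = (4*(-3 - 4/3))*64 = (4*(-13/3))*64 = -52/3*64 = -3328/3 ≈ -1109.3)
-Y = -1*(-3328/3) = 3328/3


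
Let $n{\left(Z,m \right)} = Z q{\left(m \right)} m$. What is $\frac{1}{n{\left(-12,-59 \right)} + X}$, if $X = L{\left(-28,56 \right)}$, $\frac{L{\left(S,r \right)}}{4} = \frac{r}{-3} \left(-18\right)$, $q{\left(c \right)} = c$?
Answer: $- \frac{1}{40428} \approx -2.4735 \cdot 10^{-5}$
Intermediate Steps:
$L{\left(S,r \right)} = 24 r$ ($L{\left(S,r \right)} = 4 \frac{r}{-3} \left(-18\right) = 4 r \left(- \frac{1}{3}\right) \left(-18\right) = 4 - \frac{r}{3} \left(-18\right) = 4 \cdot 6 r = 24 r$)
$X = 1344$ ($X = 24 \cdot 56 = 1344$)
$n{\left(Z,m \right)} = Z m^{2}$ ($n{\left(Z,m \right)} = Z m m = Z m^{2}$)
$\frac{1}{n{\left(-12,-59 \right)} + X} = \frac{1}{- 12 \left(-59\right)^{2} + 1344} = \frac{1}{\left(-12\right) 3481 + 1344} = \frac{1}{-41772 + 1344} = \frac{1}{-40428} = - \frac{1}{40428}$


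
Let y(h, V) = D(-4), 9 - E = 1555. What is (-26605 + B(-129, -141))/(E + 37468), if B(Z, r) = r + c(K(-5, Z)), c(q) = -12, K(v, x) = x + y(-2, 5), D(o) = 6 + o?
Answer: -13379/17961 ≈ -0.74489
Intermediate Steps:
E = -1546 (E = 9 - 1*1555 = 9 - 1555 = -1546)
y(h, V) = 2 (y(h, V) = 6 - 4 = 2)
K(v, x) = 2 + x (K(v, x) = x + 2 = 2 + x)
B(Z, r) = -12 + r (B(Z, r) = r - 12 = -12 + r)
(-26605 + B(-129, -141))/(E + 37468) = (-26605 + (-12 - 141))/(-1546 + 37468) = (-26605 - 153)/35922 = -26758*1/35922 = -13379/17961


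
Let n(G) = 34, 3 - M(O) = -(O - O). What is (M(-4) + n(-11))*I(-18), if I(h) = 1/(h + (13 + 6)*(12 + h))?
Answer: -37/132 ≈ -0.28030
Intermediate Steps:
M(O) = 3 (M(O) = 3 - (-1)*(O - O) = 3 - (-1)*0 = 3 - 1*0 = 3 + 0 = 3)
I(h) = 1/(228 + 20*h) (I(h) = 1/(h + 19*(12 + h)) = 1/(h + (228 + 19*h)) = 1/(228 + 20*h))
(M(-4) + n(-11))*I(-18) = (3 + 34)*(1/(4*(57 + 5*(-18)))) = 37*(1/(4*(57 - 90))) = 37*((1/4)/(-33)) = 37*((1/4)*(-1/33)) = 37*(-1/132) = -37/132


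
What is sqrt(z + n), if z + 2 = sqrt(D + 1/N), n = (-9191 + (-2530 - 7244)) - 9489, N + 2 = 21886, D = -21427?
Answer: sqrt(-3406961869984 + 10942*I*sqrt(2565398222957))/10942 ≈ 0.43387 + 168.69*I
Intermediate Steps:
N = 21884 (N = -2 + 21886 = 21884)
n = -28454 (n = (-9191 - 9774) - 9489 = -18965 - 9489 = -28454)
z = -2 + I*sqrt(2565398222957)/10942 (z = -2 + sqrt(-21427 + 1/21884) = -2 + sqrt(-468908467/21884) = -2 + I*sqrt(2565398222957)/10942 ≈ -2.0 + 146.38*I)
sqrt(z + n) = sqrt((-2 + I*sqrt(2565398222957)/10942) - 28454) = sqrt(-28456 + I*sqrt(2565398222957)/10942)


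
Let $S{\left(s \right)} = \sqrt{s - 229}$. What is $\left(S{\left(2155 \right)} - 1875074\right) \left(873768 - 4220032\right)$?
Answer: $6274492623536 - 10038792 \sqrt{214} \approx 6.2743 \cdot 10^{12}$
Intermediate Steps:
$S{\left(s \right)} = \sqrt{-229 + s}$
$\left(S{\left(2155 \right)} - 1875074\right) \left(873768 - 4220032\right) = \left(\sqrt{-229 + 2155} - 1875074\right) \left(873768 - 4220032\right) = \left(\sqrt{1926} - 1875074\right) \left(-3346264\right) = \left(3 \sqrt{214} - 1875074\right) \left(-3346264\right) = \left(-1875074 + 3 \sqrt{214}\right) \left(-3346264\right) = 6274492623536 - 10038792 \sqrt{214}$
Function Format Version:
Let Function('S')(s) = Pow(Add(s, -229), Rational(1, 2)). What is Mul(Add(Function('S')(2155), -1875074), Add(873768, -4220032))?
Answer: Add(6274492623536, Mul(-10038792, Pow(214, Rational(1, 2)))) ≈ 6.2743e+12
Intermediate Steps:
Function('S')(s) = Pow(Add(-229, s), Rational(1, 2))
Mul(Add(Function('S')(2155), -1875074), Add(873768, -4220032)) = Mul(Add(Pow(Add(-229, 2155), Rational(1, 2)), -1875074), Add(873768, -4220032)) = Mul(Add(Pow(1926, Rational(1, 2)), -1875074), -3346264) = Mul(Add(Mul(3, Pow(214, Rational(1, 2))), -1875074), -3346264) = Mul(Add(-1875074, Mul(3, Pow(214, Rational(1, 2)))), -3346264) = Add(6274492623536, Mul(-10038792, Pow(214, Rational(1, 2))))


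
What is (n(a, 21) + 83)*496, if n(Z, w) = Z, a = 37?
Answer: 59520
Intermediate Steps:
(n(a, 21) + 83)*496 = (37 + 83)*496 = 120*496 = 59520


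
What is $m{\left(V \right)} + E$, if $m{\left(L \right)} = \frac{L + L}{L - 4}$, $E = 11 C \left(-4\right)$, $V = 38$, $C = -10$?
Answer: $\frac{7518}{17} \approx 442.24$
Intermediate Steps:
$E = 440$ ($E = 11 \left(-10\right) \left(-4\right) = \left(-110\right) \left(-4\right) = 440$)
$m{\left(L \right)} = \frac{2 L}{-4 + L}$
$m{\left(V \right)} + E = 2 \cdot 38 \frac{1}{-4 + 38} + 440 = 2 \cdot 38 \cdot \frac{1}{34} + 440 = \frac{38}{17} + 440 = \frac{7518}{17}$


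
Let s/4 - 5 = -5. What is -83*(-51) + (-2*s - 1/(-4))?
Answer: 16933/4 ≈ 4233.3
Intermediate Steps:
s = 0 (s = 20 + 4*(-5) = 20 - 20 = 0)
-83*(-51) + (-2*s - 1/(-4)) = -83*(-51) + (-2*0 - 1/(-4)) = 4233 + (0 - 1*(-¼)) = 4233 + (0 + ¼) = 4233 + ¼ = 16933/4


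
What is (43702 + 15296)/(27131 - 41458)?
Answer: -58998/14327 ≈ -4.1180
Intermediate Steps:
(43702 + 15296)/(27131 - 41458) = 58998/(-14327) = 58998*(-1/14327) = -58998/14327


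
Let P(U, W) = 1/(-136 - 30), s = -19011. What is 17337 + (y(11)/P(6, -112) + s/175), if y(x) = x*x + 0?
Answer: -500086/175 ≈ -2857.6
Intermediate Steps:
y(x) = x² (y(x) = x² + 0 = x²)
P(U, W) = -1/166 (P(U, W) = 1/(-166) = -1/166)
17337 + (y(11)/P(6, -112) + s/175) = 17337 + (11²/(-1/166) - 19011/175) = 17337 + (121*(-166) - 19011*1/175) = 17337 + (-20086 - 19011/175) = 17337 - 3534061/175 = -500086/175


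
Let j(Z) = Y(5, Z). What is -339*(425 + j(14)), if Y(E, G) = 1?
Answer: -144414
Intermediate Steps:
j(Z) = 1
-339*(425 + j(14)) = -339*(425 + 1) = -339*426 = -144414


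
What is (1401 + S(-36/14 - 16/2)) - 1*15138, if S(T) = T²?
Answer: -667637/49 ≈ -13625.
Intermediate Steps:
(1401 + S(-36/14 - 16/2)) - 1*15138 = (1401 + (-36/14 - 16/2)²) - 1*15138 = (1401 + (-36*1/14 - 16*½)²) - 15138 = (1401 + (-18/7 - 8)²) - 15138 = (1401 + (-74/7)²) - 15138 = (1401 + 5476/49) - 15138 = 74125/49 - 15138 = -667637/49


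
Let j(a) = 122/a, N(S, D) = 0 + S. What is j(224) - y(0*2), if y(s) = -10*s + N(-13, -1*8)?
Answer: 1517/112 ≈ 13.545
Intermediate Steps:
N(S, D) = S
y(s) = -13 - 10*s (y(s) = -10*s - 13 = -13 - 10*s)
j(224) - y(0*2) = 122/224 - (-13 - 0*2) = 122*(1/224) - (-13 - 10*0) = 61/112 - (-13 + 0) = 61/112 - 1*(-13) = 61/112 + 13 = 1517/112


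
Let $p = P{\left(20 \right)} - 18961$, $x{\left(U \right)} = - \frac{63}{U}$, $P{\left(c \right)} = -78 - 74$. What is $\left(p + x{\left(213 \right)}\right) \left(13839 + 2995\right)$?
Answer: $- \frac{22844478696}{71} \approx -3.2175 \cdot 10^{8}$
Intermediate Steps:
$P{\left(c \right)} = -152$ ($P{\left(c \right)} = -78 - 74 = -152$)
$p = -19113$ ($p = -152 - 18961 = -19113$)
$\left(p + x{\left(213 \right)}\right) \left(13839 + 2995\right) = \left(-19113 - \frac{63}{213}\right) \left(13839 + 2995\right) = \left(-19113 - \frac{21}{71}\right) 16834 = \left(- \frac{1357044}{71}\right) 16834 = - \frac{22844478696}{71}$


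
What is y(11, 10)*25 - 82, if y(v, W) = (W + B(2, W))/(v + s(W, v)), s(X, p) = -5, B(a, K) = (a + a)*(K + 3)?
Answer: 529/3 ≈ 176.33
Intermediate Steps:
B(a, K) = 2*a*(3 + K) (B(a, K) = (2*a)*(3 + K) = 2*a*(3 + K))
y(v, W) = (12 + 5*W)/(-5 + v) (y(v, W) = (W + 2*2*(3 + W))/(v - 5) = (W + (12 + 4*W))/(-5 + v) = (12 + 5*W)/(-5 + v))
y(11, 10)*25 - 82 = ((12 + 5*10)/(-5 + 11))*25 - 82 = ((12 + 50)/6)*25 - 82 = ((⅙)*62)*25 - 82 = (31/3)*25 - 82 = 775/3 - 82 = 529/3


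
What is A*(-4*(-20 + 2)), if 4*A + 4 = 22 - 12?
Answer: 108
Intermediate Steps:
A = 3/2 (A = -1 + (22 - 12)/4 = -1 + (1/4)*10 = -1 + 5/2 = 3/2 ≈ 1.5000)
A*(-4*(-20 + 2)) = 3*(-4*(-20 + 2))/2 = 3*(-4*(-18))/2 = (3/2)*72 = 108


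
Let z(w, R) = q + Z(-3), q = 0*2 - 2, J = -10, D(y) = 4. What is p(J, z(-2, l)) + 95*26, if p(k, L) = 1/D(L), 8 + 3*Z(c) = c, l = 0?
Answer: 9881/4 ≈ 2470.3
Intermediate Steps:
Z(c) = -8/3 + c/3
q = -2 (q = 0 - 2 = -2)
z(w, R) = -17/3 (z(w, R) = -2 + (-8/3 + (⅓)*(-3)) = -2 + (-8/3 - 1) = -2 - 11/3 = -17/3)
p(k, L) = ¼ (p(k, L) = 1/4 = ¼)
p(J, z(-2, l)) + 95*26 = ¼ + 95*26 = ¼ + 2470 = 9881/4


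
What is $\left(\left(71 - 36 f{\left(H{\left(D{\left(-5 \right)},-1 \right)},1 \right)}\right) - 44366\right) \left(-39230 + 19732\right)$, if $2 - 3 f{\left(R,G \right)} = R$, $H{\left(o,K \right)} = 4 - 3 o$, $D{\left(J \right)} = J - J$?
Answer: $863195958$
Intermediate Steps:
$D{\left(J \right)} = 0$
$f{\left(R,G \right)} = \frac{2}{3} - \frac{R}{3}$
$\left(\left(71 - 36 f{\left(H{\left(D{\left(-5 \right)},-1 \right)},1 \right)}\right) - 44366\right) \left(-39230 + 19732\right) = \left(\left(71 - 36 \left(\frac{2}{3} - \frac{4 - 0}{3}\right)\right) - 44366\right) \left(-39230 + 19732\right) = \left(\left(71 - 36 \left(\frac{2}{3} - \frac{4 + 0}{3}\right)\right) - 44366\right) \left(-19498\right) = \left(\left(71 - 36 \left(\frac{2}{3} - \frac{4}{3}\right)\right) - 44366\right) \left(-19498\right) = \left(\left(71 - -24\right) - 44366\right) \left(-19498\right) = \left(\left(71 + 24\right) - 44366\right) \left(-19498\right) = \left(95 - 44366\right) \left(-19498\right) = \left(-44271\right) \left(-19498\right) = 863195958$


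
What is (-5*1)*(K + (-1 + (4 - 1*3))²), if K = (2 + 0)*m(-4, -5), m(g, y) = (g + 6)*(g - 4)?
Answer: 160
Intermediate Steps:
m(g, y) = (-4 + g)*(6 + g) (m(g, y) = (6 + g)*(-4 + g) = (-4 + g)*(6 + g))
K = -32 (K = (2 + 0)*(-24 + (-4)² + 2*(-4)) = 2*(-24 + 16 - 8) = 2*(-16) = -32)
(-5*1)*(K + (-1 + (4 - 1*3))²) = (-5*1)*(-32 + (-1 + (4 - 1*3))²) = -5*(-32 + (-1 + (4 - 3))²) = -5*(-32 + (-1 + 1)²) = -5*(-32 + 0²) = -5*(-32 + 0) = -5*(-32) = 160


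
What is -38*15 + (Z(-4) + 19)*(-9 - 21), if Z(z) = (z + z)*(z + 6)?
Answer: -660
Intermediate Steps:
Z(z) = 2*z*(6 + z) (Z(z) = (2*z)*(6 + z) = 2*z*(6 + z))
-38*15 + (Z(-4) + 19)*(-9 - 21) = -38*15 + (2*(-4)*(6 - 4) + 19)*(-9 - 21) = -570 + (2*(-4)*2 + 19)*(-30) = -570 + (-16 + 19)*(-30) = -570 + 3*(-30) = -570 - 90 = -660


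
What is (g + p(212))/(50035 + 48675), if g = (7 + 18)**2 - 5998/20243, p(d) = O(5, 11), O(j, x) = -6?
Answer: 12524419/1998186530 ≈ 0.0062679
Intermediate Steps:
p(d) = -6
g = 12645877/20243 (g = 25**2 - 5998/20243 = 625 - 1*5998/20243 = 625 - 5998/20243 = 12645877/20243 ≈ 624.70)
(g + p(212))/(50035 + 48675) = (12645877/20243 - 6)/(50035 + 48675) = (12524419/20243)/98710 = (12524419/20243)*(1/98710) = 12524419/1998186530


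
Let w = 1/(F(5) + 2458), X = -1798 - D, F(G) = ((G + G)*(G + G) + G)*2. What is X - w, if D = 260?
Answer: -5490745/2668 ≈ -2058.0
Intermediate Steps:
F(G) = 2*G + 8*G² (F(G) = ((2*G)*(2*G) + G)*2 = (4*G² + G)*2 = (G + 4*G²)*2 = 2*G + 8*G²)
X = -2058 (X = -1798 - 1*260 = -1798 - 260 = -2058)
w = 1/2668 (w = 1/(2*5*(1 + 4*5) + 2458) = 1/(2*5*(1 + 20) + 2458) = 1/(2*5*21 + 2458) = 1/(210 + 2458) = 1/2668 ≈ 0.00037481)
X - w = -2058 - 1*1/2668 = -2058 - 1/2668 = -5490745/2668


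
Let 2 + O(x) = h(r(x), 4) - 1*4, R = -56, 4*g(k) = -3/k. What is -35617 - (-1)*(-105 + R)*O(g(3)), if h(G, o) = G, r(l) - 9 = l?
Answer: -144239/4 ≈ -36060.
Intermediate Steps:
r(l) = 9 + l
g(k) = -3/(4*k) (g(k) = (-3/k)/4 = -3/(4*k))
O(x) = 3 + x (O(x) = -2 + ((9 + x) - 1*4) = -2 + ((9 + x) - 4) = -2 + (5 + x) = 3 + x)
-35617 - (-1)*(-105 + R)*O(g(3)) = -35617 - (-1)*(-105 - 56)*(3 - ¾/3) = -35617 - (-1)*(-161*(3 - ¾*⅓)) = -35617 - (-1)*(-161*(3 - ¼)) = -35617 - (-1)*(-161*11/4) = -35617 - (-1)*(-1771)/4 = -35617 - 1*1771/4 = -35617 - 1771/4 = -144239/4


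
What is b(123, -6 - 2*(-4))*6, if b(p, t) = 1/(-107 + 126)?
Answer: 6/19 ≈ 0.31579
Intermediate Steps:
b(p, t) = 1/19
b(123, -6 - 2*(-4))*6 = (1/19)*6 = 6/19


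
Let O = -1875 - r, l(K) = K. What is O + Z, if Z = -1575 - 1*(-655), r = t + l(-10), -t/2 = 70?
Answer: -2645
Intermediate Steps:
t = -140 (t = -2*70 = -140)
r = -150 (r = -140 - 10 = -150)
Z = -920 (Z = -1575 + 655 = -920)
O = -1725 (O = -1875 - 1*(-150) = -1875 + 150 = -1725)
O + Z = -1725 - 920 = -2645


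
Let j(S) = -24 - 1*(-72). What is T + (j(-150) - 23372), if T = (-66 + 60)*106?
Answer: -23960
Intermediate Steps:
j(S) = 48 (j(S) = -24 + 72 = 48)
T = -636 (T = -6*106 = -636)
T + (j(-150) - 23372) = -636 + (48 - 23372) = -636 - 23324 = -23960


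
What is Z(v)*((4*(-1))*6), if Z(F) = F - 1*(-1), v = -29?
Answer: 672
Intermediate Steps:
Z(F) = 1 + F (Z(F) = F + 1 = 1 + F)
Z(v)*((4*(-1))*6) = (1 - 29)*((4*(-1))*6) = -(-112)*6 = -28*(-24) = 672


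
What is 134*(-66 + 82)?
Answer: 2144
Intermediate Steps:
134*(-66 + 82) = 134*16 = 2144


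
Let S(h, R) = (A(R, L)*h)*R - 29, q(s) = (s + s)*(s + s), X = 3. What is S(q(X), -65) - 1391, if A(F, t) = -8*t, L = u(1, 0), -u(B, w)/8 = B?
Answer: -151180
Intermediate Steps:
u(B, w) = -8*B
L = -8 (L = -8*1 = -8)
q(s) = 4*s² (q(s) = (2*s)*(2*s) = 4*s²)
S(h, R) = -29 + 64*R*h (S(h, R) = ((-8*(-8))*h)*R - 29 = (64*h)*R - 29 = 64*R*h - 29 = -29 + 64*R*h)
S(q(X), -65) - 1391 = (-29 + 64*(-65)*(4*3²)) - 1391 = (-29 + 64*(-65)*(4*9)) - 1391 = (-29 + 64*(-65)*36) - 1391 = (-29 - 149760) - 1391 = -149789 - 1391 = -151180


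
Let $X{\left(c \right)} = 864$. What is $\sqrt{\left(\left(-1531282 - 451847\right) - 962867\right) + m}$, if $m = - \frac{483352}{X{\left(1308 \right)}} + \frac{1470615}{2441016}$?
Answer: $\frac{i \sqrt{668999434091426}}{15068} \approx 1716.6 i$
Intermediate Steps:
$m = - \frac{16840983}{30136}$ ($m = - \frac{483352}{864} + \frac{1470615}{2441016} = \left(-483352\right) \frac{1}{864} + 1470615 \cdot \frac{1}{2441016} = - \frac{60419}{108} + \frac{490205}{813672} = - \frac{16840983}{30136} \approx -558.83$)
$\sqrt{\left(\left(-1531282 - 451847\right) - 962867\right) + m} = \sqrt{\left(\left(-1531282 - 451847\right) - 962867\right) - \frac{16840983}{30136}} = \sqrt{\left(-1983129 - 962867\right) - \frac{16840983}{30136}} = \sqrt{-2945996 - \frac{16840983}{30136}} = \sqrt{- \frac{88797376439}{30136}} = \frac{i \sqrt{668999434091426}}{15068}$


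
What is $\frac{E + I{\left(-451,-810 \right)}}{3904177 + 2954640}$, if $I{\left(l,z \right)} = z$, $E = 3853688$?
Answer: $\frac{3852878}{6858817} \approx 0.56174$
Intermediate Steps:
$\frac{E + I{\left(-451,-810 \right)}}{3904177 + 2954640} = \frac{3853688 - 810}{3904177 + 2954640} = \frac{3852878}{6858817}$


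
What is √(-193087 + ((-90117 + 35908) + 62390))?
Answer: I*√184906 ≈ 430.01*I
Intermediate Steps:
√(-193087 + ((-90117 + 35908) + 62390)) = √(-193087 + (-54209 + 62390)) = √(-193087 + 8181) = √(-184906) = I*√184906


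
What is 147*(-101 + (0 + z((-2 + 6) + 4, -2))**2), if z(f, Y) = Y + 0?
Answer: -14259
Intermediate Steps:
z(f, Y) = Y
147*(-101 + (0 + z((-2 + 6) + 4, -2))**2) = 147*(-101 + (0 - 2)**2) = 147*(-101 + (-2)**2) = 147*(-101 + 4) = 147*(-97) = -14259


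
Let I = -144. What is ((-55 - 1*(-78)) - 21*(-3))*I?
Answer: -12384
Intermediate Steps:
((-55 - 1*(-78)) - 21*(-3))*I = ((-55 - 1*(-78)) - 21*(-3))*(-144) = ((-55 + 78) + 63)*(-144) = (23 + 63)*(-144) = 86*(-144) = -12384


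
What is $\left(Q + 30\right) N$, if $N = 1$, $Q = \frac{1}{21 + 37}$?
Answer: $\frac{1741}{58} \approx 30.017$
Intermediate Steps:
$Q = \frac{1}{58} \approx 0.017241$
$\left(Q + 30\right) N = \left(\frac{1}{58} + 30\right) 1 = \frac{1741}{58} \cdot 1 = \frac{1741}{58}$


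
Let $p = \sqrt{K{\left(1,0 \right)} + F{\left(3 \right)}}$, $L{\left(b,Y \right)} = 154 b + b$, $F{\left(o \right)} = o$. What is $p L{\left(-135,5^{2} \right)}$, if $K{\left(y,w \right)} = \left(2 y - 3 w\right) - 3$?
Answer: $- 20925 \sqrt{2} \approx -29592.0$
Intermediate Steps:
$K{\left(y,w \right)} = -3 - 3 w + 2 y$ ($K{\left(y,w \right)} = \left(- 3 w + 2 y\right) - 3 = -3 - 3 w + 2 y$)
$L{\left(b,Y \right)} = 155 b$
$p = \sqrt{2}$ ($p = \sqrt{\left(-3 - 0 + 2 \cdot 1\right) + 3} = \sqrt{\left(-3 + 0 + 2\right) + 3} = \sqrt{-1 + 3} = \sqrt{2} \approx 1.4142$)
$p L{\left(-135,5^{2} \right)} = \sqrt{2} \cdot 155 \left(-135\right) = \sqrt{2} \left(-20925\right) = - 20925 \sqrt{2}$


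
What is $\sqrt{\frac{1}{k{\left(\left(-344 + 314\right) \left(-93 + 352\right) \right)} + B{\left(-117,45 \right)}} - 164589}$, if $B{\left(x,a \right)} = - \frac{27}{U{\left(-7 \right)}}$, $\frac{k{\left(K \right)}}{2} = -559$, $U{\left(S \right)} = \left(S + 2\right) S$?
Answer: $\frac{2 i \sqrt{63089871054689}}{39157} \approx 405.7 i$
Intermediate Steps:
$U{\left(S \right)} = S \left(2 + S\right)$ ($U{\left(S \right)} = \left(2 + S\right) S = S \left(2 + S\right)$)
$k{\left(K \right)} = -1118$ ($k{\left(K \right)} = 2 \left(-559\right) = -1118$)
$B{\left(x,a \right)} = - \frac{27}{35}$ ($B{\left(x,a \right)} = - \frac{27}{\left(-7\right) \left(2 - 7\right)} = - \frac{27}{\left(-7\right) \left(-5\right)} = - \frac{27}{35}$)
$\sqrt{\frac{1}{k{\left(\left(-344 + 314\right) \left(-93 + 352\right) \right)} + B{\left(-117,45 \right)}} - 164589} = \sqrt{\frac{1}{-1118 - \frac{27}{35}} - 164589} = \sqrt{\frac{1}{- \frac{39157}{35}} - 164589} = \sqrt{- \frac{35}{39157} - 164589} = \sqrt{- \frac{6444811508}{39157}} = \frac{2 i \sqrt{63089871054689}}{39157}$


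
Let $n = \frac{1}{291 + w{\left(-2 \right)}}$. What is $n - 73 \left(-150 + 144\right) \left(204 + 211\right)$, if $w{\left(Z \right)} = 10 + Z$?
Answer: $\frac{54349231}{299} \approx 1.8177 \cdot 10^{5}$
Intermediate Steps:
$n = \frac{1}{299}$ ($n = \frac{1}{291 + \left(10 - 2\right)} = \frac{1}{291 + 8} = \frac{1}{299} \approx 0.0033445$)
$n - 73 \left(-150 + 144\right) \left(204 + 211\right) = \frac{1}{299} - 73 \left(-150 + 144\right) \left(204 + 211\right) = \frac{1}{299} - 73 \left(\left(-6\right) 415\right) = \frac{1}{299} - -181770 = \frac{1}{299} + 181770 = \frac{54349231}{299}$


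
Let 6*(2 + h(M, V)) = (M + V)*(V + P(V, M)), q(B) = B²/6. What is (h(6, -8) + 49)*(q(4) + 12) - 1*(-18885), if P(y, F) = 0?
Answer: 176521/9 ≈ 19613.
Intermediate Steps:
q(B) = B²/6 (q(B) = B²*(⅙) = B²/6)
h(M, V) = -2 + V*(M + V)/6 (h(M, V) = -2 + ((M + V)*(V + 0))/6 = -2 + ((M + V)*V)/6 = -2 + (V*(M + V))/6 = -2 + V*(M + V)/6)
(h(6, -8) + 49)*(q(4) + 12) - 1*(-18885) = ((-2 + (⅙)*(-8)² + (⅙)*6*(-8)) + 49)*((⅙)*4² + 12) - 1*(-18885) = ((-2 + (⅙)*64 - 8) + 49)*((⅙)*16 + 12) + 18885 = ((-2 + 32/3 - 8) + 49)*(8/3 + 12) + 18885 = (⅔ + 49)*(44/3) + 18885 = (149/3)*(44/3) + 18885 = 6556/9 + 18885 = 176521/9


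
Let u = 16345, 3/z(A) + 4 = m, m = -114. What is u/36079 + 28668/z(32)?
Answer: -40682952687/36079 ≈ -1.1276e+6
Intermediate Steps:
z(A) = -3/118 (z(A) = 3/(-4 - 114) = 3/(-118) = 3*(-1/118) = -3/118)
u/36079 + 28668/z(32) = 16345/36079 + 28668/(-3/118) = 16345*(1/36079) + 28668*(-118/3) = 16345/36079 - 1127608 = -40682952687/36079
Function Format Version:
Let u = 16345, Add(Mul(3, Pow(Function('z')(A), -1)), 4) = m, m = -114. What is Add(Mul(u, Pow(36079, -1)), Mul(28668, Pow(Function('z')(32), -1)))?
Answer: Rational(-40682952687, 36079) ≈ -1.1276e+6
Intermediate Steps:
Function('z')(A) = Rational(-3, 118) (Function('z')(A) = Mul(3, Pow(Add(-4, -114), -1)) = Mul(3, Pow(-118, -1)) = Mul(3, Rational(-1, 118)) = Rational(-3, 118))
Add(Mul(u, Pow(36079, -1)), Mul(28668, Pow(Function('z')(32), -1))) = Add(Mul(16345, Pow(36079, -1)), Mul(28668, Pow(Rational(-3, 118), -1))) = Add(Mul(16345, Rational(1, 36079)), Mul(28668, Rational(-118, 3))) = Add(Rational(16345, 36079), -1127608) = Rational(-40682952687, 36079)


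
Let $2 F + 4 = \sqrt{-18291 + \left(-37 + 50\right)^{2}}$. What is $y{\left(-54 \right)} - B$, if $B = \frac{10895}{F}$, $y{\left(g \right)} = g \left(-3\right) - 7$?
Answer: $\frac{1449275}{9069} + \frac{10895 i \sqrt{18122}}{9069} \approx 159.81 + 161.72 i$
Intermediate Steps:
$y{\left(g \right)} = -7 - 3 g$ ($y{\left(g \right)} = - 3 g - 7 = -7 - 3 g$)
$F = -2 + \frac{i \sqrt{18122}}{2}$ ($F = -2 + \frac{\sqrt{-18291 + \left(-37 + 50\right)^{2}}}{2} = -2 + \frac{\sqrt{-18291 + 13^{2}}}{2} = -2 + \frac{\sqrt{-18291 + 169}}{2} = -2 + \frac{\sqrt{-18122}}{2} = -2 + \frac{i \sqrt{18122}}{2} \approx -2.0 + 67.309 i$)
$B = \frac{10895}{-2 + \frac{i \sqrt{18122}}{2}} \approx -4.8054 - 161.72 i$
$y{\left(-54 \right)} - B = \left(-7 - -162\right) - \left(- \frac{43580}{9069} - \frac{10895 i \sqrt{18122}}{9069}\right) = \left(-7 + 162\right) + \left(\frac{43580}{9069} + \frac{10895 i \sqrt{18122}}{9069}\right) = 155 + \left(\frac{43580}{9069} + \frac{10895 i \sqrt{18122}}{9069}\right) = \frac{1449275}{9069} + \frac{10895 i \sqrt{18122}}{9069}$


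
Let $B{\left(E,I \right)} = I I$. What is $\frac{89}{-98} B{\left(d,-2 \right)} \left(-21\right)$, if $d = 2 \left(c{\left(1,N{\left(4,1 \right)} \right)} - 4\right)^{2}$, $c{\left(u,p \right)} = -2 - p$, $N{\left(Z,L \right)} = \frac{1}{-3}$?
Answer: $\frac{534}{7} \approx 76.286$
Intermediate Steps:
$N{\left(Z,L \right)} = - \frac{1}{3}$
$d = \frac{578}{9}$ ($d = 2 \left(\left(-2 - - \frac{1}{3}\right) - 4\right)^{2} = 2 \left(\left(-2 + \frac{1}{3}\right) - 4\right)^{2} = 2 \left(- \frac{5}{3} - 4\right)^{2} = 2 \left(- \frac{17}{3}\right)^{2} = 2 \cdot \frac{289}{9} = \frac{578}{9} \approx 64.222$)
$B{\left(E,I \right)} = I^{2}$
$\frac{89}{-98} B{\left(d,-2 \right)} \left(-21\right) = \frac{89}{-98} \left(-2\right)^{2} \left(-21\right) = 89 \left(- \frac{1}{98}\right) 4 \left(-21\right) = \left(- \frac{89}{98}\right) 4 \left(-21\right) = \left(- \frac{178}{49}\right) \left(-21\right) = \frac{534}{7}$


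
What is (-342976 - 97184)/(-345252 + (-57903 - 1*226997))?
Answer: 55020/78769 ≈ 0.69850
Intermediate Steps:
(-342976 - 97184)/(-345252 + (-57903 - 1*226997)) = -440160/(-345252 + (-57903 - 226997)) = -440160/(-345252 - 284900) = -440160/(-630152) = -440160*(-1/630152) = 55020/78769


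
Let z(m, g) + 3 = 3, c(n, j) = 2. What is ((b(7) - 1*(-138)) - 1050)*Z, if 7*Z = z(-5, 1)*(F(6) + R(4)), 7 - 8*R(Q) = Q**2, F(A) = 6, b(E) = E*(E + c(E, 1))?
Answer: 0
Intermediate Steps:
z(m, g) = 0 (z(m, g) = -3 + 3 = 0)
b(E) = E*(2 + E) (b(E) = E*(E + 2) = E*(2 + E))
R(Q) = 7/8 - Q**2/8
Z = 0 (Z = (0*(6 + (7/8 - 1/8*4**2)))/7 = (0*(6 + (7/8 - 1/8*16)))/7 = (0*(6 + (7/8 - 2)))/7 = (0*(6 - 9/8))/7 = (0*(39/8))/7 = (1/7)*0 = 0)
((b(7) - 1*(-138)) - 1050)*Z = ((7*(2 + 7) - 1*(-138)) - 1050)*0 = ((7*9 + 138) - 1050)*0 = ((63 + 138) - 1050)*0 = (201 - 1050)*0 = -849*0 = 0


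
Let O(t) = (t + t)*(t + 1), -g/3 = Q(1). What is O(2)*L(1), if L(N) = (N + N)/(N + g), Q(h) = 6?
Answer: -24/17 ≈ -1.4118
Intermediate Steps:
g = -18 (g = -3*6 = -18)
O(t) = 2*t*(1 + t) (O(t) = (2*t)*(1 + t) = 2*t*(1 + t))
L(N) = 2*N/(-18 + N) (L(N) = (N + N)/(N - 18) = (2*N)/(-18 + N) = 2*N/(-18 + N))
O(2)*L(1) = (2*2*(1 + 2))*(2*1/(-18 + 1)) = (2*2*3)*(2*1/(-17)) = 12*(2*1*(-1/17)) = 12*(-2/17) = -24/17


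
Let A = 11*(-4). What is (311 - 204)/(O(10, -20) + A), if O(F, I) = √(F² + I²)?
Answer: -1177/359 - 535*√5/718 ≈ -4.9447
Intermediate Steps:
A = -44
(311 - 204)/(O(10, -20) + A) = (311 - 204)/(√(10² + (-20)²) - 44) = 107/(√(100 + 400) - 44) = 107/(√500 - 44) = 107/(10*√5 - 44) = 107/(-44 + 10*√5)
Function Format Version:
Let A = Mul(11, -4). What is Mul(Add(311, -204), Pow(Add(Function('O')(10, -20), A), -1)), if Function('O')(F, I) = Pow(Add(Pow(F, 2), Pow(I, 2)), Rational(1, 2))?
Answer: Add(Rational(-1177, 359), Mul(Rational(-535, 718), Pow(5, Rational(1, 2)))) ≈ -4.9447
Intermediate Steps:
A = -44
Mul(Add(311, -204), Pow(Add(Function('O')(10, -20), A), -1)) = Mul(Add(311, -204), Pow(Add(Pow(Add(Pow(10, 2), Pow(-20, 2)), Rational(1, 2)), -44), -1)) = Mul(107, Pow(Add(Pow(Add(100, 400), Rational(1, 2)), -44), -1)) = Mul(107, Pow(Add(Pow(500, Rational(1, 2)), -44), -1)) = Mul(107, Pow(Add(Mul(10, Pow(5, Rational(1, 2))), -44), -1)) = Mul(107, Pow(Add(-44, Mul(10, Pow(5, Rational(1, 2)))), -1))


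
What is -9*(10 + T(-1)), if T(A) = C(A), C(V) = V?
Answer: -81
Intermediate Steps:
T(A) = A
-9*(10 + T(-1)) = -9*(10 - 1) = -9*9 = -81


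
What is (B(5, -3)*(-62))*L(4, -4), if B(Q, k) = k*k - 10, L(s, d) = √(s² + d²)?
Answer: 248*√2 ≈ 350.73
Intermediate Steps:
L(s, d) = √(d² + s²)
B(Q, k) = -10 + k² (B(Q, k) = k² - 10 = -10 + k²)
(B(5, -3)*(-62))*L(4, -4) = ((-10 + (-3)²)*(-62))*√((-4)² + 4²) = ((-10 + 9)*(-62))*√(16 + 16) = (-1*(-62))*√32 = 62*(4*√2) = 248*√2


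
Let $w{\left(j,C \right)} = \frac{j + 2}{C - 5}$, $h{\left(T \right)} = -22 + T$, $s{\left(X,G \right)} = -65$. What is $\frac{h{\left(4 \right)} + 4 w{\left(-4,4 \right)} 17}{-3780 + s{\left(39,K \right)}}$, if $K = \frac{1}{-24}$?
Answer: $- \frac{118}{3845} \approx -0.030689$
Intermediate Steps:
$K = - \frac{1}{24} \approx -0.041667$
$w{\left(j,C \right)} = \frac{2 + j}{-5 + C}$
$\frac{h{\left(4 \right)} + 4 w{\left(-4,4 \right)} 17}{-3780 + s{\left(39,K \right)}} = \frac{\left(-22 + 4\right) + 4 \frac{2 - 4}{-5 + 4} \cdot 17}{-3780 - 65} = \frac{-18 + 4 \frac{1}{-1} \left(-2\right) 17}{-3845} = \left(-18 + 4 \left(\left(-1\right) \left(-2\right)\right) 17\right) \left(- \frac{1}{3845}\right) = \left(-18 + 4 \cdot 2 \cdot 17\right) \left(- \frac{1}{3845}\right) = \left(-18 + 8 \cdot 17\right) \left(- \frac{1}{3845}\right) = \left(-18 + 136\right) \left(- \frac{1}{3845}\right) = 118 \left(- \frac{1}{3845}\right) = - \frac{118}{3845}$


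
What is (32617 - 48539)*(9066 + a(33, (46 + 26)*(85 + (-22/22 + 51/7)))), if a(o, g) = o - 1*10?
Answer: -144715058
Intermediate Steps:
a(o, g) = -10 + o (a(o, g) = o - 10 = -10 + o)
(32617 - 48539)*(9066 + a(33, (46 + 26)*(85 + (-22/22 + 51/7)))) = (32617 - 48539)*(9066 + (-10 + 33)) = -15922*(9066 + 23) = -15922*9089 = -144715058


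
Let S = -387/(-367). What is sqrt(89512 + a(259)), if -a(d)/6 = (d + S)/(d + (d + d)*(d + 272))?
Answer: 2*sqrt(228464868773659254898)/101041339 ≈ 299.19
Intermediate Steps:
S = 387/367 (S = -387*(-1/367) = 387/367 ≈ 1.0545)
a(d) = -6*(387/367 + d)/(d + 2*d*(272 + d)) (a(d) = -6*(d + 387/367)/(d + (d + d)*(d + 272)) = -6*(387/367 + d)/(d + (2*d)*(272 + d)) = -6*(387/367 + d)/(d + 2*d*(272 + d)))
sqrt(89512 + a(259)) = sqrt(89512 + (6/367)*(-387 - 367*259)/(259*(545 + 2*259))) = sqrt(89512 + (6/367)*(1/259)*(-387 - 95053)/(545 + 518)) = sqrt(89512 + (6/367)*(1/259)*(-95440)/1063) = sqrt(89512 + (6/367)*(1/259)*(1/1063)*(-95440)) = sqrt(89512 - 572640/101041339) = sqrt(9044411763928/101041339) = 2*sqrt(228464868773659254898)/101041339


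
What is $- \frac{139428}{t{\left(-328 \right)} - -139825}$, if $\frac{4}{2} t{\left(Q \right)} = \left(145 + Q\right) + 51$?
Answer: $- \frac{139428}{139759} \approx -0.99763$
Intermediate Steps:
$t{\left(Q \right)} = 98 + \frac{Q}{2}$ ($t{\left(Q \right)} = \frac{\left(145 + Q\right) + 51}{2} = \frac{196 + Q}{2} = 98 + \frac{Q}{2}$)
$- \frac{139428}{t{\left(-328 \right)} - -139825} = - \frac{139428}{\left(98 + \frac{1}{2} \left(-328\right)\right) - -139825} = - \frac{139428}{\left(98 - 164\right) + 139825} = - \frac{139428}{-66 + 139825} = - \frac{139428}{139759}$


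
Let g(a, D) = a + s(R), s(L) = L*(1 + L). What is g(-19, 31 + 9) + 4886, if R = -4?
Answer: 4879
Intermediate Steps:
g(a, D) = 12 + a (g(a, D) = a - 4*(1 - 4) = a - 4*(-3) = a + 12 = 12 + a)
g(-19, 31 + 9) + 4886 = (12 - 19) + 4886 = -7 + 4886 = 4879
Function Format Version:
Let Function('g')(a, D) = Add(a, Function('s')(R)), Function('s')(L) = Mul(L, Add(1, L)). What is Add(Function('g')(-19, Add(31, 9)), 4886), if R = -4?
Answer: 4879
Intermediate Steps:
Function('g')(a, D) = Add(12, a) (Function('g')(a, D) = Add(a, Mul(-4, Add(1, -4))) = Add(a, Mul(-4, -3)) = Add(a, 12) = Add(12, a))
Add(Function('g')(-19, Add(31, 9)), 4886) = Add(Add(12, -19), 4886) = Add(-7, 4886) = 4879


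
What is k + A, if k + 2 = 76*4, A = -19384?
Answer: -19082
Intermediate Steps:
k = 302 (k = -2 + 76*4 = -2 + 304 = 302)
k + A = 302 - 19384 = -19082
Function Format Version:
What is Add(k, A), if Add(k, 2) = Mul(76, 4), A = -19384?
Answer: -19082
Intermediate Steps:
k = 302 (k = Add(-2, Mul(76, 4)) = Add(-2, 304) = 302)
Add(k, A) = Add(302, -19384) = -19082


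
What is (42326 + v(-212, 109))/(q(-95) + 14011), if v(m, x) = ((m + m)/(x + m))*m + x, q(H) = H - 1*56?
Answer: 4280917/1427580 ≈ 2.9987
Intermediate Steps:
q(H) = -56 + H (q(H) = H - 56 = -56 + H)
v(m, x) = x + 2*m**2/(m + x) (v(m, x) = ((2*m)/(m + x))*m + x = (2*m/(m + x))*m + x = 2*m**2/(m + x) + x = x + 2*m**2/(m + x))
(42326 + v(-212, 109))/(q(-95) + 14011) = (42326 + (109**2 + 2*(-212)**2 - 212*109)/(-212 + 109))/((-56 - 95) + 14011) = (42326 + (11881 + 2*44944 - 23108)/(-103))/(-151 + 14011) = (42326 - (11881 + 89888 - 23108)/103)/13860 = (42326 - 1/103*78661)*(1/13860) = (42326 - 78661/103)*(1/13860) = (4280917/103)*(1/13860) = 4280917/1427580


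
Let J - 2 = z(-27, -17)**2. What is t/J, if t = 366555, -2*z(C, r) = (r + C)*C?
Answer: 366555/352838 ≈ 1.0389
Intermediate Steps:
z(C, r) = -C*(C + r)/2 (z(C, r) = -(r + C)*C/2 = -(C + r)*C/2 = -C*(C + r)/2)
J = 352838 (J = 2 + (-1/2*(-27)*(-27 - 17))**2 = 2 + (-1/2*(-27)*(-44))**2 = 2 + (-594)**2 = 2 + 352836 = 352838)
t/J = 366555/352838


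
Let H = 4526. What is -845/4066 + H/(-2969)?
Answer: -20911521/12071954 ≈ -1.7322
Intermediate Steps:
-845/4066 + H/(-2969) = -845/4066 + 4526/(-2969) = -845*1/4066 + 4526*(-1/2969) = -845/4066 - 4526/2969 = -20911521/12071954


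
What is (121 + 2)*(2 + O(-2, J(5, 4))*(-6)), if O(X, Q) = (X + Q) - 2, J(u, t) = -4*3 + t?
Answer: 9102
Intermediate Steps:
J(u, t) = -12 + t
O(X, Q) = -2 + Q + X (O(X, Q) = (Q + X) - 2 = -2 + Q + X)
(121 + 2)*(2 + O(-2, J(5, 4))*(-6)) = (121 + 2)*(2 + (-2 + (-12 + 4) - 2)*(-6)) = 123*(2 + (-2 - 8 - 2)*(-6)) = 123*(2 - 12*(-6)) = 123*(2 + 72) = 123*74 = 9102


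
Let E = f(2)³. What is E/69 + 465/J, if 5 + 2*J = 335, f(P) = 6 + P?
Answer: 7771/759 ≈ 10.238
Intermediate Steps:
J = 165 (J = -5/2 + (½)*335 = -5/2 + 335/2 = 165)
E = 512 (E = (6 + 2)³ = 8³ = 512)
E/69 + 465/J = 512/69 + 465/165 = 512*(1/69) + 465*(1/165) = 512/69 + 31/11 = 7771/759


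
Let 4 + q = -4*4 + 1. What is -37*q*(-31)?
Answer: -21793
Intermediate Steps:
q = -19 (q = -4 + (-4*4 + 1) = -4 + (-16 + 1) = -4 - 15 = -19)
-37*q*(-31) = -37*(-19)*(-31) = 703*(-31) = -21793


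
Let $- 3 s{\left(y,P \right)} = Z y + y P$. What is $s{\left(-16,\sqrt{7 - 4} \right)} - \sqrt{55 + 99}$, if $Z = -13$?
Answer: $- \frac{208}{3} - \sqrt{154} + \frac{16 \sqrt{3}}{3} \approx -72.505$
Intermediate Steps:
$s{\left(y,P \right)} = \frac{13 y}{3} - \frac{P y}{3}$ ($s{\left(y,P \right)} = - \frac{- 13 y + y P}{3} = - \frac{- 13 y + P y}{3} = \frac{13 y}{3} - \frac{P y}{3}$)
$s{\left(-16,\sqrt{7 - 4} \right)} - \sqrt{55 + 99} = \frac{1}{3} \left(-16\right) \left(13 - \sqrt{7 - 4}\right) - \sqrt{55 + 99} = \frac{1}{3} \left(-16\right) \left(13 - \sqrt{3}\right) - \sqrt{154} = \left(- \frac{208}{3} + \frac{16 \sqrt{3}}{3}\right) - \sqrt{154} = - \frac{208}{3} - \sqrt{154} + \frac{16 \sqrt{3}}{3}$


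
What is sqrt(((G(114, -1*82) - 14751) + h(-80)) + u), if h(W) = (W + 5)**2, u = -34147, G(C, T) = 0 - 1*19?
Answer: 2*I*sqrt(10823) ≈ 208.07*I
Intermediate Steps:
G(C, T) = -19 (G(C, T) = 0 - 19 = -19)
h(W) = (5 + W)**2
sqrt(((G(114, -1*82) - 14751) + h(-80)) + u) = sqrt(((-19 - 14751) + (5 - 80)**2) - 34147) = sqrt((-14770 + (-75)**2) - 34147) = sqrt((-14770 + 5625) - 34147) = sqrt(-9145 - 34147) = sqrt(-43292) = 2*I*sqrt(10823)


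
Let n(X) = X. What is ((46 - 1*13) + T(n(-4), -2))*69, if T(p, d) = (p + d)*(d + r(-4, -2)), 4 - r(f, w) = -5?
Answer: -621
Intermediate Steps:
r(f, w) = 9 (r(f, w) = 4 - 1*(-5) = 4 + 5 = 9)
T(p, d) = (9 + d)*(d + p) (T(p, d) = (p + d)*(d + 9) = (d + p)*(9 + d) = (9 + d)*(d + p))
((46 - 1*13) + T(n(-4), -2))*69 = ((46 - 1*13) + ((-2)**2 + 9*(-2) + 9*(-4) - 2*(-4)))*69 = ((46 - 13) + (4 - 18 - 36 + 8))*69 = (33 - 42)*69 = -9*69 = -621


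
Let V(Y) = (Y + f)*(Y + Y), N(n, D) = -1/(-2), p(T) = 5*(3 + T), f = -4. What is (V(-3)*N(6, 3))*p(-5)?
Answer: -210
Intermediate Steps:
p(T) = 15 + 5*T
N(n, D) = 1/2 (N(n, D) = -1*(-1/2) = 1/2)
V(Y) = 2*Y*(-4 + Y) (V(Y) = (Y - 4)*(Y + Y) = (-4 + Y)*(2*Y) = 2*Y*(-4 + Y))
(V(-3)*N(6, 3))*p(-5) = ((2*(-3)*(-4 - 3))*(1/2))*(15 + 5*(-5)) = ((2*(-3)*(-7))*(1/2))*(15 - 25) = (42*(1/2))*(-10) = 21*(-10) = -210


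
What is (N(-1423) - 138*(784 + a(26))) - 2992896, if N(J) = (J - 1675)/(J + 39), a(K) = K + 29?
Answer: -2151203627/692 ≈ -3.1087e+6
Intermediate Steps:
a(K) = 29 + K
N(J) = (-1675 + J)/(39 + J)
(N(-1423) - 138*(784 + a(26))) - 2992896 = ((-1675 - 1423)/(39 - 1423) - 138*(784 + (29 + 26))) - 2992896 = (-3098/(-1384) - 138*(784 + 55)) - 2992896 = (-1/1384*(-3098) - 138*839) - 2992896 = (1549/692 - 115782) - 2992896 = -80119595/692 - 2992896 = -2151203627/692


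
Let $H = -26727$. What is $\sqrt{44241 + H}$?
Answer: $3 \sqrt{1946} \approx 132.34$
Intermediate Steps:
$\sqrt{44241 + H} = \sqrt{44241 - 26727} = \sqrt{17514} = 3 \sqrt{1946}$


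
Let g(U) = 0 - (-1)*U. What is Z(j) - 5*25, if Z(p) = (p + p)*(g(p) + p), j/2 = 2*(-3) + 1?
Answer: 275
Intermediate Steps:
j = -10 (j = 2*(2*(-3) + 1) = 2*(-6 + 1) = 2*(-5) = -10)
g(U) = U (g(U) = 0 + U = U)
Z(p) = 4*p² (Z(p) = (p + p)*(p + p) = (2*p)*(2*p) = 4*p²)
Z(j) - 5*25 = 4*(-10)² - 5*25 = 4*100 - 125 = 400 - 125 = 275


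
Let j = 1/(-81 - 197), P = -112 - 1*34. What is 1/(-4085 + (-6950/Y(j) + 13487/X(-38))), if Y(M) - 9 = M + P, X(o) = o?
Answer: -1447306/6352504579 ≈ -0.00022783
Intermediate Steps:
P = -146 (P = -112 - 34 = -146)
j = -1/278 (j = 1/(-278) = -1/278 ≈ -0.0035971)
Y(M) = -137 + M (Y(M) = 9 + (M - 146) = 9 + (-146 + M) = -137 + M)
1/(-4085 + (-6950/Y(j) + 13487/X(-38))) = 1/(-4085 + (-6950/(-137 - 1/278) + 13487/(-38))) = 1/(-4085 + (-6950/(-38087/278) + 13487*(-1/38))) = 1/(-4085 + (-6950*(-278/38087) - 13487/38)) = 1/(-4085 + (1932100/38087 - 13487/38)) = 1/(-4085 - 440259569/1447306) = 1/(-6352504579/1447306) = -1447306/6352504579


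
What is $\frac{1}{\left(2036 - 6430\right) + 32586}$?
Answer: $\frac{1}{28192} \approx 3.5471 \cdot 10^{-5}$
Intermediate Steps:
$\frac{1}{\left(2036 - 6430\right) + 32586} = \frac{1}{-4394 + 32586} = \frac{1}{28192}$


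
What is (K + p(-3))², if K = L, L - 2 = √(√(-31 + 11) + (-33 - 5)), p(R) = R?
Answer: (1 - √2*√(-19 + I*√5))² ≈ -37.724 - 7.8779*I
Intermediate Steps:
L = 2 + √(-38 + 2*I*√5) (L = 2 + √(√(-31 + 11) + (-33 - 5)) = 2 + √(√(-20) - 38) = 2 + √(2*I*√5 - 38) = 2 + √(-38 + 2*I*√5) ≈ 2.3621 + 6.175*I)
K = 2 + √(-38 + 2*I*√5) ≈ 2.3621 + 6.175*I
(K + p(-3))² = ((2 + √(-38 + 2*I*√5)) - 3)² = (-1 + √(-38 + 2*I*√5))²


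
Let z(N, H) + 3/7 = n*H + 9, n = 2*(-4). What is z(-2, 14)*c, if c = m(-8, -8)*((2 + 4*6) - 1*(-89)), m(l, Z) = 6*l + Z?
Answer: 666080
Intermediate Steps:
m(l, Z) = Z + 6*l
n = -8
z(N, H) = 60/7 - 8*H (z(N, H) = -3/7 + (-8*H + 9) = -3/7 + (9 - 8*H) = 60/7 - 8*H)
c = -6440 (c = (-8 + 6*(-8))*((2 + 4*6) - 1*(-89)) = (-8 - 48)*((2 + 24) + 89) = -56*(26 + 89) = -56*115 = -6440)
z(-2, 14)*c = (60/7 - 8*14)*(-6440) = (60/7 - 112)*(-6440) = -724/7*(-6440) = 666080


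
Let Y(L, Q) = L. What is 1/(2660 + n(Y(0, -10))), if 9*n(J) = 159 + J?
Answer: 3/8033 ≈ 0.00037346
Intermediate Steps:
n(J) = 53/3 + J/9 (n(J) = (159 + J)/9 = 53/3 + J/9)
1/(2660 + n(Y(0, -10))) = 1/(2660 + (53/3 + (1/9)*0)) = 1/(2660 + (53/3 + 0)) = 1/(2660 + 53/3) = 1/(8033/3) = 3/8033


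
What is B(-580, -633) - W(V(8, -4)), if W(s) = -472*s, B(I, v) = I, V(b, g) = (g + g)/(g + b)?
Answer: -1524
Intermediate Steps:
V(b, g) = 2*g/(b + g) (V(b, g) = (2*g)/(b + g) = 2*g/(b + g))
B(-580, -633) - W(V(8, -4)) = -580 - (-472)*2*(-4)/(8 - 4) = -580 - (-472)*2*(-4)/4 = -580 - (-472)*2*(-4)*(1/4) = -580 - (-472)*(-2) = -580 - 1*944 = -580 - 944 = -1524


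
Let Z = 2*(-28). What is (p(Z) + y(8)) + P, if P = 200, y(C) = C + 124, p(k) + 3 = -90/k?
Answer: 9257/28 ≈ 330.61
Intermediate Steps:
Z = -56
p(k) = -3 - 90/k
y(C) = 124 + C
(p(Z) + y(8)) + P = ((-3 - 90/(-56)) + (124 + 8)) + 200 = ((-3 - 90*(-1/56)) + 132) + 200 = ((-3 + 45/28) + 132) + 200 = (-39/28 + 132) + 200 = 3657/28 + 200 = 9257/28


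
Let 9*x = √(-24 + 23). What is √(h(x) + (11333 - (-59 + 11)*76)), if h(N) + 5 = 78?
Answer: √15054 ≈ 122.69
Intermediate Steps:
x = I/9 (x = √(-24 + 23)/9 = √(-1)/9 = I/9 ≈ 0.11111*I)
h(N) = 73 (h(N) = -5 + 78 = 73)
√(h(x) + (11333 - (-59 + 11)*76)) = √(73 + (11333 - (-59 + 11)*76)) = √(73 + (11333 - (-48)*76)) = √(73 + (11333 - 1*(-3648))) = √(73 + (11333 + 3648)) = √(73 + 14981) = √15054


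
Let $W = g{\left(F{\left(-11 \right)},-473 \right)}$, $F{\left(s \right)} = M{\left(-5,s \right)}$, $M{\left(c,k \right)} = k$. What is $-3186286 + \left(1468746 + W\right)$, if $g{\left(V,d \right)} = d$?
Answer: $-1718013$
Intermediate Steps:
$F{\left(s \right)} = s$
$W = -473$
$-3186286 + \left(1468746 + W\right) = -3186286 + \left(1468746 - 473\right) = -3186286 + 1468273 = -1718013$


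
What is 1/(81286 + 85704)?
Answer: 1/166990 ≈ 5.9884e-6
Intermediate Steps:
1/(81286 + 85704) = 1/166990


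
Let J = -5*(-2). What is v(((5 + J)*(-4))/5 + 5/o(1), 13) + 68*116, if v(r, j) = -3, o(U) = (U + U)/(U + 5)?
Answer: 7885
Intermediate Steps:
J = 10
o(U) = 2*U/(5 + U) (o(U) = (2*U)/(5 + U) = 2*U/(5 + U))
v(((5 + J)*(-4))/5 + 5/o(1), 13) + 68*116 = -3 + 68*116 = -3 + 7888 = 7885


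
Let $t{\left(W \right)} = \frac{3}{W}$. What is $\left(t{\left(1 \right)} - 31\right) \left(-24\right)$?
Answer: $672$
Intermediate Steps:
$\left(t{\left(1 \right)} - 31\right) \left(-24\right) = \left(\frac{3}{1} - 31\right) \left(-24\right) = \left(3 \cdot 1 - 31\right) \left(-24\right) = \left(3 - 31\right) \left(-24\right) = \left(-28\right) \left(-24\right) = 672$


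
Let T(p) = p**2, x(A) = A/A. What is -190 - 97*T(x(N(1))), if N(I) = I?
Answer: -287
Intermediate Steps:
x(A) = 1
-190 - 97*T(x(N(1))) = -190 - 97*1**2 = -190 - 97*1 = -190 - 97 = -287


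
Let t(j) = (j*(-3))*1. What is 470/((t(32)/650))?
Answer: -76375/24 ≈ -3182.3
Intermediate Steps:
t(j) = -3*j (t(j) = -3*j*1 = -3*j)
470/((t(32)/650)) = 470/((-3*32/650)) = 470/((-96*1/650)) = 470/(-48/325) = 470*(-325/48) = -76375/24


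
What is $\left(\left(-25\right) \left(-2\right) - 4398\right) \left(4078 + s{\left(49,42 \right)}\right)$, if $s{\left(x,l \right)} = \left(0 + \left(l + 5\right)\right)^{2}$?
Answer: $-27335876$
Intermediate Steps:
$s{\left(x,l \right)} = \left(5 + l\right)^{2}$ ($s{\left(x,l \right)} = \left(0 + \left(5 + l\right)\right)^{2} = \left(5 + l\right)^{2}$)
$\left(\left(-25\right) \left(-2\right) - 4398\right) \left(4078 + s{\left(49,42 \right)}\right) = \left(\left(-25\right) \left(-2\right) - 4398\right) \left(4078 + \left(5 + 42\right)^{2}\right) = \left(50 - 4398\right) \left(4078 + 47^{2}\right) = - 4348 \left(4078 + 2209\right) = \left(-4348\right) 6287 = -27335876$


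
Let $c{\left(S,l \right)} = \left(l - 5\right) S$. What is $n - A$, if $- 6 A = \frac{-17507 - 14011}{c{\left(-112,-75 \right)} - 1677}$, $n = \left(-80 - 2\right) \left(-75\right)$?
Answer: $\frac{44785197}{7283} \approx 6149.3$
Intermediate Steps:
$c{\left(S,l \right)} = S \left(-5 + l\right)$ ($c{\left(S,l \right)} = \left(-5 + l\right) S = S \left(-5 + l\right)$)
$n = 6150$ ($n = \left(-80 + \left(-11 + 9\right)\right) \left(-75\right) = \left(-80 - 2\right) \left(-75\right) = \left(-82\right) \left(-75\right) = 6150$)
$A = \frac{5253}{7283}$ ($A = - \frac{\left(-17507 - 14011\right) \frac{1}{- 112 \left(-5 - 75\right) - 1677}}{6} = - \frac{\left(-31518\right) \frac{1}{\left(-112\right) \left(-80\right) - 1677}}{6} = - \frac{\left(-31518\right) \frac{1}{8960 - 1677}}{6} = - \frac{\left(-31518\right) \frac{1}{7283}}{6} = \left(- \frac{1}{6}\right) \left(- \frac{31518}{7283}\right) = \frac{5253}{7283} \approx 0.72127$)
$n - A = 6150 - \frac{5253}{7283} = \frac{44785197}{7283}$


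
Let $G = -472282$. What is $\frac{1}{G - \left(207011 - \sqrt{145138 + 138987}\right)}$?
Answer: $- \frac{679293}{461438695724} - \frac{5 \sqrt{11365}}{461438695724} \approx -1.4733 \cdot 10^{-6}$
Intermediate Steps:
$\frac{1}{G - \left(207011 - \sqrt{145138 + 138987}\right)} = \frac{1}{-472282 - \left(207011 - \sqrt{145138 + 138987}\right)} = \frac{1}{-472282 - \left(207011 - 5 \sqrt{11365}\right)} = \frac{1}{-679293 + 5 \sqrt{11365}}$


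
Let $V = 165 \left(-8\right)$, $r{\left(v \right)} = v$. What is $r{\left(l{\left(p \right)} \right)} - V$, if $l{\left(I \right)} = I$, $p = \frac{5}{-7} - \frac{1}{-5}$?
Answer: $\frac{46182}{35} \approx 1319.5$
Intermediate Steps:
$p = - \frac{18}{35}$ ($p = 5 \left(- \frac{1}{7}\right) - - \frac{1}{5} = - \frac{5}{7} + \frac{1}{5} = - \frac{18}{35} \approx -0.51429$)
$V = -1320$
$r{\left(l{\left(p \right)} \right)} - V = - \frac{18}{35} - -1320 = - \frac{18}{35} + 1320 = \frac{46182}{35}$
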